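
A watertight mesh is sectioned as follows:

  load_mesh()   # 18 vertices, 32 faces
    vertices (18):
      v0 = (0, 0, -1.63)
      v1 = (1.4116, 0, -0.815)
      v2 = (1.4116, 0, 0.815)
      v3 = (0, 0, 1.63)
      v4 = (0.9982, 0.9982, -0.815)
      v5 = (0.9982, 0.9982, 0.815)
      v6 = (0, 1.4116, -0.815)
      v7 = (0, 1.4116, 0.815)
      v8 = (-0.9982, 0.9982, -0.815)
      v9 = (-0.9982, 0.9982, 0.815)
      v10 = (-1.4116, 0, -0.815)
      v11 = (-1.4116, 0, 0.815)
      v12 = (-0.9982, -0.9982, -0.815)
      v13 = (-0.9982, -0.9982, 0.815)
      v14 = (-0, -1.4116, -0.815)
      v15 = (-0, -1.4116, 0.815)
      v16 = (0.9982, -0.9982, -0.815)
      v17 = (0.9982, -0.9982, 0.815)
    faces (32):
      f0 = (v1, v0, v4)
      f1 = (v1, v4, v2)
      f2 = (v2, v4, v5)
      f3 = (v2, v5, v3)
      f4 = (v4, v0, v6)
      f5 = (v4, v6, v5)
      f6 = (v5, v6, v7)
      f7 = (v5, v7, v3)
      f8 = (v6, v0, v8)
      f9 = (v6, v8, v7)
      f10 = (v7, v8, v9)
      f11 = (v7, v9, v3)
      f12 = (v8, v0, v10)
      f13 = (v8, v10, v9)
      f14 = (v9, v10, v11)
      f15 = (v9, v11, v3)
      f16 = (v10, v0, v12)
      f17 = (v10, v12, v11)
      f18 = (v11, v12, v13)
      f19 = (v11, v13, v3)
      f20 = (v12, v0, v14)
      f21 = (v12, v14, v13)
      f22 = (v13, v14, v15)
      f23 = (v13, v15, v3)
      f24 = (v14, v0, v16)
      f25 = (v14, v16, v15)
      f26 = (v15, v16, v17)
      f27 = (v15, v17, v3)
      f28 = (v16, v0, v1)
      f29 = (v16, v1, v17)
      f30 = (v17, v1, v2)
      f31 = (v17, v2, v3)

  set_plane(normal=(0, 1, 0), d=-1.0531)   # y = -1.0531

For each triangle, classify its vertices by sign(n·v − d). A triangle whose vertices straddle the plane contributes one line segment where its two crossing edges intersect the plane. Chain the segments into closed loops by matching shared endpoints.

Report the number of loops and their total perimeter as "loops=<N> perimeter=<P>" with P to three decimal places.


loops=1 perimeter=6.820

Straddling triangles (8 of 32):
  (v12,v0,v14) [++-] → (0, -1.0531, -1.02198)–(-0.865638, -1.0531, -0.815)  len=0.8900
  (v12,v14,v13) [+-+] → (-0.865638, -1.0531, -0.815)–(-0.865638, -1.0531, 0.598534)  len=1.4135
  (v13,v14,v15) [+--] → (-0.865638, -1.0531, 0.598534)–(-0.865638, -1.0531, 0.815)  len=0.2165
  (v13,v15,v3) [+-+] → (-0.865638, -1.0531, 0.815)–(0, -1.0531, 1.02198)  len=0.8900
  (v14,v0,v16) [-++] → (0, -1.0531, -1.02198)–(0.865638, -1.0531, -0.815)  len=0.8900
  (v14,v16,v15) [-+-] → (0.865638, -1.0531, -0.815)–(0.865638, -1.0531, -0.598534)  len=0.2165
  (v15,v16,v17) [-++] → (0.865638, -1.0531, -0.598534)–(0.865638, -1.0531, 0.815)  len=1.4135
  (v15,v17,v3) [-++] → (0.865638, -1.0531, 0.815)–(0, -1.0531, 1.02198)  len=0.8900

Chained into 1 loop(s):
  loop 1: 8 segments, perimeter = 6.8202
Total perimeter = 6.820


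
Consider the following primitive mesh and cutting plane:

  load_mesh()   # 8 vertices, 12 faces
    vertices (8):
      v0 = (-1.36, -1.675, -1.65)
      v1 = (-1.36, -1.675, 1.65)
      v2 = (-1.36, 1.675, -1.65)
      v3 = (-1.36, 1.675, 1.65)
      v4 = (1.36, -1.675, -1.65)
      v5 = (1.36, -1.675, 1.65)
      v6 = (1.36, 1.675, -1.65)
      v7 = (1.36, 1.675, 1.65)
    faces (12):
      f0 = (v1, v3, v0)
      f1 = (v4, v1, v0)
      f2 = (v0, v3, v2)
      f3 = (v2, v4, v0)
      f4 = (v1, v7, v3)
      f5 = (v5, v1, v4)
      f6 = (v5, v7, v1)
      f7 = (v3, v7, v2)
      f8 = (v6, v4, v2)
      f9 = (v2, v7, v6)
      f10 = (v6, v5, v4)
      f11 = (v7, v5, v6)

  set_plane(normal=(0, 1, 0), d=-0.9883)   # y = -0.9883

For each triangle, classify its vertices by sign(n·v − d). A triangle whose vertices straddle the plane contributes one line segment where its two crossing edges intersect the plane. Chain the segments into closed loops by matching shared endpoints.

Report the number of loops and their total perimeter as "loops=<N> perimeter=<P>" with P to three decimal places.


loops=1 perimeter=12.040

Straddling triangles (8 of 12):
  (v1,v3,v0) [-+-] → (-1.36, -0.9883, 1.65)–(-1.36, -0.9883, -0.973549)  len=2.6235
  (v0,v3,v2) [-++] → (-1.36, -0.9883, -0.973549)–(-1.36, -0.9883, -1.65)  len=0.6765
  (v2,v4,v0) [+--] → (0.802441, -0.9883, -1.65)–(-1.36, -0.9883, -1.65)  len=2.1624
  (v1,v7,v3) [-++] → (-0.802441, -0.9883, 1.65)–(-1.36, -0.9883, 1.65)  len=0.5576
  (v5,v7,v1) [-+-] → (1.36, -0.9883, 1.65)–(-0.802441, -0.9883, 1.65)  len=2.1624
  (v6,v4,v2) [+-+] → (1.36, -0.9883, -1.65)–(0.802441, -0.9883, -1.65)  len=0.5576
  (v6,v5,v4) [+--] → (1.36, -0.9883, 0.973549)–(1.36, -0.9883, -1.65)  len=2.6235
  (v7,v5,v6) [+-+] → (1.36, -0.9883, 1.65)–(1.36, -0.9883, 0.973549)  len=0.6765

Chained into 1 loop(s):
  loop 1: 8 segments, perimeter = 12.0400
Total perimeter = 12.040


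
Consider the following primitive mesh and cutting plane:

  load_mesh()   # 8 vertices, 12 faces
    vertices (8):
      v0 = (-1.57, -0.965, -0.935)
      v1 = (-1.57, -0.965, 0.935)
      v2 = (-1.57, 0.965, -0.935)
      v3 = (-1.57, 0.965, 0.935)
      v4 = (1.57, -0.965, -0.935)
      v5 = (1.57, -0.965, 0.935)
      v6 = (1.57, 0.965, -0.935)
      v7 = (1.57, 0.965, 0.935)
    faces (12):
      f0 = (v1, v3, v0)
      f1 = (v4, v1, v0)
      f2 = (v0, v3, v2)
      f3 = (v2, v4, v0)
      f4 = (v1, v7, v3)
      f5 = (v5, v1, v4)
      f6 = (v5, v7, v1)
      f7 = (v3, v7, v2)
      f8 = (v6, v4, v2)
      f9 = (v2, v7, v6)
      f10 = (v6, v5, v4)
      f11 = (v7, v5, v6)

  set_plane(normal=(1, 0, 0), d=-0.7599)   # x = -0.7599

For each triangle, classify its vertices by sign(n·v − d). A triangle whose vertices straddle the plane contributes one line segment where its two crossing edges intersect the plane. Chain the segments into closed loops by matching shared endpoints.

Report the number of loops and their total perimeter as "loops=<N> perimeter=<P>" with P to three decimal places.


Straddling triangles (8 of 12):
  (v4,v1,v0) [+--] → (-0.7599, -0.965, 0.452552)–(-0.7599, -0.965, -0.935)  len=1.3876
  (v2,v4,v0) [-+-] → (-0.7599, 0.467072, -0.935)–(-0.7599, -0.965, -0.935)  len=1.4321
  (v1,v7,v3) [-+-] → (-0.7599, -0.467072, 0.935)–(-0.7599, 0.965, 0.935)  len=1.4321
  (v5,v1,v4) [+-+] → (-0.7599, -0.965, 0.935)–(-0.7599, -0.965, 0.452552)  len=0.4824
  (v5,v7,v1) [++-] → (-0.7599, -0.467072, 0.935)–(-0.7599, -0.965, 0.935)  len=0.4979
  (v3,v7,v2) [-+-] → (-0.7599, 0.965, 0.935)–(-0.7599, 0.965, -0.452552)  len=1.3876
  (v6,v4,v2) [++-] → (-0.7599, 0.467072, -0.935)–(-0.7599, 0.965, -0.935)  len=0.4979
  (v2,v7,v6) [-++] → (-0.7599, 0.965, -0.452552)–(-0.7599, 0.965, -0.935)  len=0.4824

Chained into 1 loop(s):
  loop 1: 8 segments, perimeter = 7.6000
Total perimeter = 7.600

loops=1 perimeter=7.600


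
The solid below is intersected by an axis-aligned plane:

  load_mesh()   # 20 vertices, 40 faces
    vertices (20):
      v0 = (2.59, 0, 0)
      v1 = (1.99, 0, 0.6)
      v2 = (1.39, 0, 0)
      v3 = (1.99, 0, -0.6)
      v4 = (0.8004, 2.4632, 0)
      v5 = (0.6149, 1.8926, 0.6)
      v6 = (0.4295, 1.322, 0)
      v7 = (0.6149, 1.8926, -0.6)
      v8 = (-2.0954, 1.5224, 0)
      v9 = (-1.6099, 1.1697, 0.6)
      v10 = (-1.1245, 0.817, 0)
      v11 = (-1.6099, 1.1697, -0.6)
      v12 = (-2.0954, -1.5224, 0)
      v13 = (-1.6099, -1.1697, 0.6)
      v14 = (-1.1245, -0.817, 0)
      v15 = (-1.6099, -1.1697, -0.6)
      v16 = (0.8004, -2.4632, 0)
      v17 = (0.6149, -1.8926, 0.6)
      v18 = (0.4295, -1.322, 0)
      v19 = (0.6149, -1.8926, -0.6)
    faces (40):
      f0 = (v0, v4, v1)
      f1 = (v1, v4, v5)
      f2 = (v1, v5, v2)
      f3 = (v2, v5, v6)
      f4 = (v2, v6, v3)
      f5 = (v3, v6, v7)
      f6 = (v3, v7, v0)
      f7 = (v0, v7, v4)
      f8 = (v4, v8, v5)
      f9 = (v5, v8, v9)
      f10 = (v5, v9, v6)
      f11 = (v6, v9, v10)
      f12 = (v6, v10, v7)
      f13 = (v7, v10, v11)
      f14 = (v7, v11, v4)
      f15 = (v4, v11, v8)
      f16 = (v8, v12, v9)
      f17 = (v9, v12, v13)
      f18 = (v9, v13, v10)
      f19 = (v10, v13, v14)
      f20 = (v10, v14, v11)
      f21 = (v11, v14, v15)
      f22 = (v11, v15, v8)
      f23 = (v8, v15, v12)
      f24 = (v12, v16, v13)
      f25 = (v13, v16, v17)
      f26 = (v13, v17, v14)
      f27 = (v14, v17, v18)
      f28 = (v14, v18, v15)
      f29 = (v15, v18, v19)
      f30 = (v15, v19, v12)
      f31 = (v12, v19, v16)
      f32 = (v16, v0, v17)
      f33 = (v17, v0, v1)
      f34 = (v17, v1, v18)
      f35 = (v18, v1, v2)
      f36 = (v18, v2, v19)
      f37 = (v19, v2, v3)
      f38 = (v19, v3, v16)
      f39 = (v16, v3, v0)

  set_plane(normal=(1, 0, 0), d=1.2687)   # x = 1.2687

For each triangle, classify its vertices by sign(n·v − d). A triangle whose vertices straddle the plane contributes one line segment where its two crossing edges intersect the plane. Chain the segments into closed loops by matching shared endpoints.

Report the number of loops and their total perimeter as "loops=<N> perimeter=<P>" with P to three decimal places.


loops=2 perimeter=8.166

Straddling triangles (16 of 40):
  (v0,v4,v1) [+-+] → (1.2687, 1.81863, 0)–(1.2687, 1.49353, 0.236197)  len=0.4018
  (v1,v4,v5) [+--] → (1.2687, 1.49353, 0.236197)–(1.2687, 0.992751, 0.6)  len=0.6190
  (v1,v5,v2) [+-+] → (1.2687, 0.992751, 0.6)–(1.2687, 0.296184, 0.0938976)  len=0.8610
  (v2,v5,v6) [+--] → (1.2687, 0.296184, 0.0938976)–(1.2687, 0.166953, 0)  len=0.1597
  (v2,v6,v3) [+-+] → (1.2687, 0.166953, 0)–(1.2687, 0.61106, -0.322666)  len=0.5489
  (v3,v6,v7) [+--] → (1.2687, 0.61106, -0.322666)–(1.2687, 0.992751, -0.6)  len=0.4718
  (v3,v7,v0) [+-+] → (1.2687, 0.992751, -0.6)–(1.2687, 1.26611, -0.401387)  len=0.3379
  (v0,v7,v4) [+--] → (1.2687, 1.26611, -0.401387)–(1.2687, 1.81863, 0)  len=0.6829
  (v16,v0,v17) [-+-] → (1.2687, -1.81863, 0)–(1.2687, -1.26611, 0.401387)  len=0.6829
  (v17,v0,v1) [-++] → (1.2687, -1.26611, 0.401387)–(1.2687, -0.992751, 0.6)  len=0.3379
  (v17,v1,v18) [-+-] → (1.2687, -0.992751, 0.6)–(1.2687, -0.61106, 0.322666)  len=0.4718
  (v18,v1,v2) [-++] → (1.2687, -0.61106, 0.322666)–(1.2687, -0.166953, 0)  len=0.5489
  (v18,v2,v19) [-+-] → (1.2687, -0.166953, 0)–(1.2687, -0.296184, -0.0938976)  len=0.1597
  (v19,v2,v3) [-++] → (1.2687, -0.296184, -0.0938976)–(1.2687, -0.992751, -0.6)  len=0.8610
  (v19,v3,v16) [-+-] → (1.2687, -0.992751, -0.6)–(1.2687, -1.49353, -0.236197)  len=0.6190
  (v16,v3,v0) [-++] → (1.2687, -1.49353, -0.236197)–(1.2687, -1.81863, 0)  len=0.4018

Chained into 2 loop(s):
  loop 1: 8 segments, perimeter = 4.0832
  loop 2: 8 segments, perimeter = 4.0832
Total perimeter = 8.166


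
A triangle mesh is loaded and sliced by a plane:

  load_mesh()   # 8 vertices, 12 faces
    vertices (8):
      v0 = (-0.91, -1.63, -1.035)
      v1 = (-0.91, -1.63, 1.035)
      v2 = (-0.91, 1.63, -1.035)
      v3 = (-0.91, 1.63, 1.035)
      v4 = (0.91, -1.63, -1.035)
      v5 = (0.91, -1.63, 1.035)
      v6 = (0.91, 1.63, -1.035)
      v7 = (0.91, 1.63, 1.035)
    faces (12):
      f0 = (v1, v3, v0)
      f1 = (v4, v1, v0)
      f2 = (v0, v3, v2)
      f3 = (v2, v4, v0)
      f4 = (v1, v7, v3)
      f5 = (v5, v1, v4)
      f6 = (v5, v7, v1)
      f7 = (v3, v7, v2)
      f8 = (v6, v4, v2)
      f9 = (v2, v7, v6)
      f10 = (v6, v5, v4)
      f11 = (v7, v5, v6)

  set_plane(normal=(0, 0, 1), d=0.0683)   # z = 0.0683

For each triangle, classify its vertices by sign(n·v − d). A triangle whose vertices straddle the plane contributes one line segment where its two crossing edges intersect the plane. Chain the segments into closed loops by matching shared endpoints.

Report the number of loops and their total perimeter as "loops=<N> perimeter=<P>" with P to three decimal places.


Straddling triangles (8 of 12):
  (v1,v3,v0) [++-] → (-0.91, 0.107564, 0.0683)–(-0.91, -1.63, 0.0683)  len=1.7376
  (v4,v1,v0) [-+-] → (-0.0600512, -1.63, 0.0683)–(-0.91, -1.63, 0.0683)  len=0.8499
  (v0,v3,v2) [-+-] → (-0.91, 0.107564, 0.0683)–(-0.91, 1.63, 0.0683)  len=1.5224
  (v5,v1,v4) [++-] → (-0.0600512, -1.63, 0.0683)–(0.91, -1.63, 0.0683)  len=0.9701
  (v3,v7,v2) [++-] → (0.0600512, 1.63, 0.0683)–(-0.91, 1.63, 0.0683)  len=0.9701
  (v2,v7,v6) [-+-] → (0.0600512, 1.63, 0.0683)–(0.91, 1.63, 0.0683)  len=0.8499
  (v6,v5,v4) [-+-] → (0.91, -0.107564, 0.0683)–(0.91, -1.63, 0.0683)  len=1.5224
  (v7,v5,v6) [++-] → (0.91, -0.107564, 0.0683)–(0.91, 1.63, 0.0683)  len=1.7376

Chained into 1 loop(s):
  loop 1: 8 segments, perimeter = 10.1600
Total perimeter = 10.160

loops=1 perimeter=10.160


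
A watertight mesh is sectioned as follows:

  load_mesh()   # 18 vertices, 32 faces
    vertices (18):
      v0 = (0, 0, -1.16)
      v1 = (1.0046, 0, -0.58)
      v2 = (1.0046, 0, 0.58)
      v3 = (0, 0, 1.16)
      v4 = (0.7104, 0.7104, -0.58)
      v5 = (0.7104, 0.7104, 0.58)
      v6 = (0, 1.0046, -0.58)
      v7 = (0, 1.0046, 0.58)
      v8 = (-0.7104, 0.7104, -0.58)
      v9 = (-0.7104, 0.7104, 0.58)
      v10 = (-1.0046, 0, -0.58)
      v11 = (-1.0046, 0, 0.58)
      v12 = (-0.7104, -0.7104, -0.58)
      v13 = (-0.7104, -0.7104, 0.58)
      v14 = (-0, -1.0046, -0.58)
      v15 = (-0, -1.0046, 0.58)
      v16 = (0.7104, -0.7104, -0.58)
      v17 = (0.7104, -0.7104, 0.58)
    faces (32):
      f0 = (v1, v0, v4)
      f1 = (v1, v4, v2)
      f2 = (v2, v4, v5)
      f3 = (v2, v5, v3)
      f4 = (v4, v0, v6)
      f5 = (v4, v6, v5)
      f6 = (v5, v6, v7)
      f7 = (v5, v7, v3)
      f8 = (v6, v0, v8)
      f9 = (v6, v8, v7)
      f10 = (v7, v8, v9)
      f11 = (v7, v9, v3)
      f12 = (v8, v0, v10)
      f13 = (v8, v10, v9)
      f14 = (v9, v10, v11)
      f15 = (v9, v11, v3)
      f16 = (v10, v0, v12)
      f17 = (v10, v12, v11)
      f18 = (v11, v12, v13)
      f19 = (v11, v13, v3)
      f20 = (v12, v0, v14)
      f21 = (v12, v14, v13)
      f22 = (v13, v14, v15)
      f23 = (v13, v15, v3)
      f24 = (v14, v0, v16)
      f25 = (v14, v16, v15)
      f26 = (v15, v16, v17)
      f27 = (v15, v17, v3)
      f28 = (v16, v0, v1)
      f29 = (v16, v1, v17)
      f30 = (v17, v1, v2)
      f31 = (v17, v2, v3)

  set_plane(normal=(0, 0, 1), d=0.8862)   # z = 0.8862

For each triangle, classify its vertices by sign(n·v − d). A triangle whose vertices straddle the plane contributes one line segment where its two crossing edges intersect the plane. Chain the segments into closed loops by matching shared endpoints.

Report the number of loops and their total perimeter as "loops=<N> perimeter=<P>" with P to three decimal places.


loops=1 perimeter=2.904

Straddling triangles (8 of 32):
  (v2,v5,v3) [--+] → (0.335358, 0.335358, 0.8862)–(0.47424, 0, 0.8862)  len=0.3630
  (v5,v7,v3) [--+] → (0, 0.47424, 0.8862)–(0.335358, 0.335358, 0.8862)  len=0.3630
  (v7,v9,v3) [--+] → (-0.335358, 0.335358, 0.8862)–(0, 0.47424, 0.8862)  len=0.3630
  (v9,v11,v3) [--+] → (-0.47424, 0, 0.8862)–(-0.335358, 0.335358, 0.8862)  len=0.3630
  (v11,v13,v3) [--+] → (-0.335358, -0.335358, 0.8862)–(-0.47424, 0, 0.8862)  len=0.3630
  (v13,v15,v3) [--+] → (0, -0.47424, 0.8862)–(-0.335358, -0.335358, 0.8862)  len=0.3630
  (v15,v17,v3) [--+] → (0.335358, -0.335358, 0.8862)–(0, -0.47424, 0.8862)  len=0.3630
  (v17,v2,v3) [--+] → (0.47424, 0, 0.8862)–(0.335358, -0.335358, 0.8862)  len=0.3630

Chained into 1 loop(s):
  loop 1: 8 segments, perimeter = 2.9038
Total perimeter = 2.904


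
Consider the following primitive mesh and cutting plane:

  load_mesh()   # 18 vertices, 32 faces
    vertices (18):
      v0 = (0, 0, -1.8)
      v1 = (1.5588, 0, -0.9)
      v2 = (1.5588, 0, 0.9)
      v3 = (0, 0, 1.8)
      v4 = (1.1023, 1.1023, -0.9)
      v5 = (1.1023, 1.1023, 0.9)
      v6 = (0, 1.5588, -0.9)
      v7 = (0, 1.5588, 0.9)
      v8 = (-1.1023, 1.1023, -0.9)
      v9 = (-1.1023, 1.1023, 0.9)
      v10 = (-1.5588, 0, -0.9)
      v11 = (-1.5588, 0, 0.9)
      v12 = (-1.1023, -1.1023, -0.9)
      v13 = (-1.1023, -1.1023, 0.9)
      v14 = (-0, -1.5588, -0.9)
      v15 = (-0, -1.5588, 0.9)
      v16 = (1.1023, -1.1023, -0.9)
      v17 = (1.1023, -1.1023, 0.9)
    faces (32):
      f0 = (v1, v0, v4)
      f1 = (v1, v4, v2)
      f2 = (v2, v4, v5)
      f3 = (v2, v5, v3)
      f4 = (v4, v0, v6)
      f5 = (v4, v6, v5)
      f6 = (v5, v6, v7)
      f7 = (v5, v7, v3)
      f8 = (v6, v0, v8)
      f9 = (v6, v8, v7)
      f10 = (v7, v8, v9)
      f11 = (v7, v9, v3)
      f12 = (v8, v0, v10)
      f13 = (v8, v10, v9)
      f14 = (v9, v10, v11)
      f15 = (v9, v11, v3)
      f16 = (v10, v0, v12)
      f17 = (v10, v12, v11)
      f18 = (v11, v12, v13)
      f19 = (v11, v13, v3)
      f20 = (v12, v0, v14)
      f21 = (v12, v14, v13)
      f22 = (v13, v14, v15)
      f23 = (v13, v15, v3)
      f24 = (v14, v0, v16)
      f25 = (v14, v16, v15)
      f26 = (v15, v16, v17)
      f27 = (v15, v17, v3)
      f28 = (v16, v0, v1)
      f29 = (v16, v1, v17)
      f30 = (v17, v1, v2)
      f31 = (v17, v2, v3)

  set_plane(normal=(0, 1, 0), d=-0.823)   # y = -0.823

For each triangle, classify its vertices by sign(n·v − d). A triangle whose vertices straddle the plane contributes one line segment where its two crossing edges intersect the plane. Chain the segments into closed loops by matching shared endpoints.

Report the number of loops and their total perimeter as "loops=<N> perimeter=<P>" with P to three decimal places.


loops=1 perimeter=8.809

Straddling triangles (12 of 32):
  (v10,v0,v12) [++-] → (-0.823, -0.823, -1.12804)–(-1.21797, -0.823, -0.9)  len=0.4561
  (v10,v12,v11) [+-+] → (-1.21797, -0.823, -0.9)–(-1.21797, -0.823, -0.443917)  len=0.4561
  (v11,v12,v13) [+--] → (-1.21797, -0.823, -0.443917)–(-1.21797, -0.823, 0.9)  len=1.3439
  (v11,v13,v3) [+-+] → (-1.21797, -0.823, 0.9)–(-0.823, -0.823, 1.12804)  len=0.4561
  (v12,v0,v14) [-+-] → (-0.823, -0.823, -1.12804)–(0, -0.823, -1.32483)  len=0.8462
  (v13,v15,v3) [--+] → (0, -0.823, 1.32483)–(-0.823, -0.823, 1.12804)  len=0.8462
  (v14,v0,v16) [-+-] → (0, -0.823, -1.32483)–(0.823, -0.823, -1.12804)  len=0.8462
  (v15,v17,v3) [--+] → (0.823, -0.823, 1.12804)–(0, -0.823, 1.32483)  len=0.8462
  (v16,v0,v1) [-++] → (0.823, -0.823, -1.12804)–(1.21797, -0.823, -0.9)  len=0.4561
  (v16,v1,v17) [-+-] → (1.21797, -0.823, -0.9)–(1.21797, -0.823, 0.443917)  len=1.3439
  (v17,v1,v2) [-++] → (1.21797, -0.823, 0.443917)–(1.21797, -0.823, 0.9)  len=0.4561
  (v17,v2,v3) [-++] → (1.21797, -0.823, 0.9)–(0.823, -0.823, 1.12804)  len=0.4561

Chained into 1 loop(s):
  loop 1: 12 segments, perimeter = 8.8091
Total perimeter = 8.809


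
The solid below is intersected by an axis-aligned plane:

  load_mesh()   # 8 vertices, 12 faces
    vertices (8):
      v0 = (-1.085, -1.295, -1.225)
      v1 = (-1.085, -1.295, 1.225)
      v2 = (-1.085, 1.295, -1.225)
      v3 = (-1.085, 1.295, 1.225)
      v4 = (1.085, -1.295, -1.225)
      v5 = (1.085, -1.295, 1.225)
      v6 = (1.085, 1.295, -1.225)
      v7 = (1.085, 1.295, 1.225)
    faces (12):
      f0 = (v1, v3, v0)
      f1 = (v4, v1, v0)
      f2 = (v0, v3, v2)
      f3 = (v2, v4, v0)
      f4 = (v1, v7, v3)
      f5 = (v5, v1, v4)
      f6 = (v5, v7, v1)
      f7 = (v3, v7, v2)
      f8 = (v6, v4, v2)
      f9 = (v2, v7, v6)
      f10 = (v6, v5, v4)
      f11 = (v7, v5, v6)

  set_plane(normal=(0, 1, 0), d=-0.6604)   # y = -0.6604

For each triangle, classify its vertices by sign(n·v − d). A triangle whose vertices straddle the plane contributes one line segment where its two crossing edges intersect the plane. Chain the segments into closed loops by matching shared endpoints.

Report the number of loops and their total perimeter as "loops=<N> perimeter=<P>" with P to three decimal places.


Straddling triangles (8 of 12):
  (v1,v3,v0) [-+-] → (-1.085, -0.6604, 1.225)–(-1.085, -0.6604, -0.624703)  len=1.8497
  (v0,v3,v2) [-++] → (-1.085, -0.6604, -0.624703)–(-1.085, -0.6604, -1.225)  len=0.6003
  (v2,v4,v0) [+--] → (0.553308, -0.6604, -1.225)–(-1.085, -0.6604, -1.225)  len=1.6383
  (v1,v7,v3) [-++] → (-0.553308, -0.6604, 1.225)–(-1.085, -0.6604, 1.225)  len=0.5317
  (v5,v7,v1) [-+-] → (1.085, -0.6604, 1.225)–(-0.553308, -0.6604, 1.225)  len=1.6383
  (v6,v4,v2) [+-+] → (1.085, -0.6604, -1.225)–(0.553308, -0.6604, -1.225)  len=0.5317
  (v6,v5,v4) [+--] → (1.085, -0.6604, 0.624703)–(1.085, -0.6604, -1.225)  len=1.8497
  (v7,v5,v6) [+-+] → (1.085, -0.6604, 1.225)–(1.085, -0.6604, 0.624703)  len=0.6003

Chained into 1 loop(s):
  loop 1: 8 segments, perimeter = 9.2400
Total perimeter = 9.240

loops=1 perimeter=9.240


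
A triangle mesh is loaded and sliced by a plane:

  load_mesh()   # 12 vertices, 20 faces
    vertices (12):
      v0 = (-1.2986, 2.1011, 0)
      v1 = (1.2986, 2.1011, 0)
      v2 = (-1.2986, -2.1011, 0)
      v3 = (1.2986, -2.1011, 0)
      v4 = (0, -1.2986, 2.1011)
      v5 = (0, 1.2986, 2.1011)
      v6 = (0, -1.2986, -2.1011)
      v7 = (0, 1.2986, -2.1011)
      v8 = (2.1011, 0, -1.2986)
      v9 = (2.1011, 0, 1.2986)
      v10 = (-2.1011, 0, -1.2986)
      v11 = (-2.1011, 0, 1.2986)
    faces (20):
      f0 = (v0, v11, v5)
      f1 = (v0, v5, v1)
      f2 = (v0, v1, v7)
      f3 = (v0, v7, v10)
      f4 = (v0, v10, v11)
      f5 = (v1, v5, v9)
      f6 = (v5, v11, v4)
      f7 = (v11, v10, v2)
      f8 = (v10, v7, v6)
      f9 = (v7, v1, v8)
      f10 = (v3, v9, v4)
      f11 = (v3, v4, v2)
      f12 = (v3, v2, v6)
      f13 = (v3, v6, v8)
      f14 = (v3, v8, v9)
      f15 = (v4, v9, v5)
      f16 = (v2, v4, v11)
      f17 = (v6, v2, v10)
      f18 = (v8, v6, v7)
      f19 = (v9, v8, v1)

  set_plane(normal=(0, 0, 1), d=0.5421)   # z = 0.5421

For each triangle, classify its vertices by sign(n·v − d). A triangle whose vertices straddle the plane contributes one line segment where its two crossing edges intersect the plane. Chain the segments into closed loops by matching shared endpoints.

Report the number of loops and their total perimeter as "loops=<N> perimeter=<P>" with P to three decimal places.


loops=1 perimeter=12.886

Straddling triangles (10 of 20):
  (v0,v11,v5) [-++] → (-1.6336, 1.224, 0.5421)–(-0.963551, 1.89405, 0.5421)  len=0.9476
  (v0,v5,v1) [-+-] → (-0.963551, 1.89405, 0.5421)–(0.963551, 1.89405, 0.5421)  len=1.9271
  (v0,v10,v11) [--+] → (-2.1011, 0, 0.5421)–(-1.6336, 1.224, 0.5421)  len=1.3102
  (v1,v5,v9) [-++] → (0.963551, 1.89405, 0.5421)–(1.6336, 1.224, 0.5421)  len=0.9476
  (v11,v10,v2) [+--] → (-2.1011, 0, 0.5421)–(-1.6336, -1.224, 0.5421)  len=1.3102
  (v3,v9,v4) [-++] → (1.6336, -1.224, 0.5421)–(0.963551, -1.89405, 0.5421)  len=0.9476
  (v3,v4,v2) [-+-] → (0.963551, -1.89405, 0.5421)–(-0.963551, -1.89405, 0.5421)  len=1.9271
  (v3,v8,v9) [--+] → (2.1011, 0, 0.5421)–(1.6336, -1.224, 0.5421)  len=1.3102
  (v2,v4,v11) [-++] → (-0.963551, -1.89405, 0.5421)–(-1.6336, -1.224, 0.5421)  len=0.9476
  (v9,v8,v1) [+--] → (2.1011, 0, 0.5421)–(1.6336, 1.224, 0.5421)  len=1.3102

Chained into 1 loop(s):
  loop 1: 10 segments, perimeter = 12.8855
Total perimeter = 12.886


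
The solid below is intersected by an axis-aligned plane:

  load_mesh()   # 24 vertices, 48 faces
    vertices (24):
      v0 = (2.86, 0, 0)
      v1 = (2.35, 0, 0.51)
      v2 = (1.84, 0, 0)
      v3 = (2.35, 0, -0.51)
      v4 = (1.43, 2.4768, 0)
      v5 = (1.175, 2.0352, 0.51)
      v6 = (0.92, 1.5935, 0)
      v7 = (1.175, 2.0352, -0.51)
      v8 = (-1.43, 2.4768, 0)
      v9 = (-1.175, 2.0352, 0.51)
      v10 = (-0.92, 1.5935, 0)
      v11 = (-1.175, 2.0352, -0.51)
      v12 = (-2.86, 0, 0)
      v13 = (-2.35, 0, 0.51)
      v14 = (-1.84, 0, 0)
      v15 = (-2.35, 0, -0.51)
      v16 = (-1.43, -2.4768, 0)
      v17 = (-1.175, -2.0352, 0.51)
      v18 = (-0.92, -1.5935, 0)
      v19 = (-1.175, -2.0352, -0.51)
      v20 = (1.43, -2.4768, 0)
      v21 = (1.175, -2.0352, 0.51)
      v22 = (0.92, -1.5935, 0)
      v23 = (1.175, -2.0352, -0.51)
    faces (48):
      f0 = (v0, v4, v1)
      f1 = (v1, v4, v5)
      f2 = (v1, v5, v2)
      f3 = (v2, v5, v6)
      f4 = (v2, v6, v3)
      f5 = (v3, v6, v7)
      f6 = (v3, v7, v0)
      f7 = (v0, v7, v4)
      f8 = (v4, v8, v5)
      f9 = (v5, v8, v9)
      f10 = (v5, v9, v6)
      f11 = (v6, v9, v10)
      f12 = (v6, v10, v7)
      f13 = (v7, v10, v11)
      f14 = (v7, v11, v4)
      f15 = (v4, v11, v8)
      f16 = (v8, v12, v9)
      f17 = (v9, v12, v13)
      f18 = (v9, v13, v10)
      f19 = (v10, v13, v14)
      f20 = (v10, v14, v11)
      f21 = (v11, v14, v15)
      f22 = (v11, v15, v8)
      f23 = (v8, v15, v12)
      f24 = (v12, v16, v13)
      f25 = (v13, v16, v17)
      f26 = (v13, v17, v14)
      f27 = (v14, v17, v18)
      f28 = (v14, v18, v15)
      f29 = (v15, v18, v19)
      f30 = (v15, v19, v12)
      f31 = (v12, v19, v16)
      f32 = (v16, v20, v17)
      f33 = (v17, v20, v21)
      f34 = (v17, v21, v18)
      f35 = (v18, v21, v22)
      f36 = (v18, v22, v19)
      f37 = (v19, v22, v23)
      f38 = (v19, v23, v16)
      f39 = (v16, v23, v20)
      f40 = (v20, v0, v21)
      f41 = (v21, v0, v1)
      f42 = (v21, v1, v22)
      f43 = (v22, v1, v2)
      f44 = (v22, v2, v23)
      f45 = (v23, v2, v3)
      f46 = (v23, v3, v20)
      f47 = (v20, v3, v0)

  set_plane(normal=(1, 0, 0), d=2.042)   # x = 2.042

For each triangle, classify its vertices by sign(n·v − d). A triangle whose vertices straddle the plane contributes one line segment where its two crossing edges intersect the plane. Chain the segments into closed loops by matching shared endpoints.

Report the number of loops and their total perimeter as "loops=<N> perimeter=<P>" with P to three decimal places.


loops=1 perimeter=6.544

Straddling triangles (14 of 48):
  (v0,v4,v1) [+-+] → (2.042, 1.4168, 0)–(2.042, 0.82919, 0.339261)  len=0.6785
  (v1,v4,v5) [+--] → (2.042, 0.82919, 0.339261)–(2.042, 0.533482, 0.51)  len=0.3415
  (v1,v5,v2) [+--] → (2.042, 0.533482, 0.51)–(2.042, 0, 0.202)  len=0.6160
  (v2,v6,v3) [--+] → (2.042, 0.343215, -0.400154)–(2.042, 0, -0.202)  len=0.3963
  (v3,v6,v7) [+--] → (2.042, 0.343215, -0.400154)–(2.042, 0.533482, -0.51)  len=0.2197
  (v3,v7,v0) [+-+] → (2.042, 0.533482, -0.51)–(2.042, 0.988008, -0.247585)  len=0.5248
  (v0,v7,v4) [+--] → (2.042, 0.988008, -0.247585)–(2.042, 1.4168, 0)  len=0.4951
  (v20,v0,v21) [-+-] → (2.042, -1.4168, 0)–(2.042, -0.988008, 0.247585)  len=0.4951
  (v21,v0,v1) [-++] → (2.042, -0.988008, 0.247585)–(2.042, -0.533482, 0.51)  len=0.5248
  (v21,v1,v22) [-+-] → (2.042, -0.533482, 0.51)–(2.042, -0.343215, 0.400154)  len=0.2197
  (v22,v1,v2) [-+-] → (2.042, -0.343215, 0.400154)–(2.042, 0, 0.202)  len=0.3963
  (v23,v2,v3) [--+] → (2.042, 0, -0.202)–(2.042, -0.533482, -0.51)  len=0.6160
  (v23,v3,v20) [-+-] → (2.042, -0.533482, -0.51)–(2.042, -0.82919, -0.339261)  len=0.3415
  (v20,v3,v0) [-++] → (2.042, -0.82919, -0.339261)–(2.042, -1.4168, 0)  len=0.6785

Chained into 1 loop(s):
  loop 1: 14 segments, perimeter = 6.5439
Total perimeter = 6.544


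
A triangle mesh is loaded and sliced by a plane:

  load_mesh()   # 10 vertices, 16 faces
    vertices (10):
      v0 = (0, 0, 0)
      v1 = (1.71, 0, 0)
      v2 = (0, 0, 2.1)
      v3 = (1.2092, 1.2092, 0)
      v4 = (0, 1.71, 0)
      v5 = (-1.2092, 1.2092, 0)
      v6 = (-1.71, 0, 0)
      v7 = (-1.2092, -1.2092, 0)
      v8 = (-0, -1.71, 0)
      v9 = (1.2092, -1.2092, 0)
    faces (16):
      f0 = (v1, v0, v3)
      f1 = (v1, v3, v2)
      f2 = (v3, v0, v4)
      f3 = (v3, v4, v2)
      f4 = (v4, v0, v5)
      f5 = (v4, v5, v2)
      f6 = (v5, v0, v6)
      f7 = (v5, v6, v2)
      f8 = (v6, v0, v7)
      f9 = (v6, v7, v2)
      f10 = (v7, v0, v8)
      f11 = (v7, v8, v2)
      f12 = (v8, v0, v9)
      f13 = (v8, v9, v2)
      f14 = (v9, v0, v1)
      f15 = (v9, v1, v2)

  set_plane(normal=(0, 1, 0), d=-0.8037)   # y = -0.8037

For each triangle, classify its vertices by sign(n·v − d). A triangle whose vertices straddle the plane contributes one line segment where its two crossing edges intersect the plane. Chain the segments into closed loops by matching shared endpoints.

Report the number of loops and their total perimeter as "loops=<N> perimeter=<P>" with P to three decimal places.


Straddling triangles (8 of 16):
  (v6,v0,v7) [++-] → (-0.8037, -0.8037, 0)–(-1.37714, -0.8037, 0)  len=0.5734
  (v6,v7,v2) [+-+] → (-1.37714, -0.8037, 0)–(-0.8037, -0.8037, 0.704226)  len=0.9082
  (v7,v0,v8) [-+-] → (-0.8037, -0.8037, 0)–(0, -0.8037, 0)  len=0.8037
  (v7,v8,v2) [--+] → (0, -0.8037, 1.113)–(-0.8037, -0.8037, 0.704226)  len=0.9017
  (v8,v0,v9) [-+-] → (0, -0.8037, 0)–(0.8037, -0.8037, 0)  len=0.8037
  (v8,v9,v2) [--+] → (0.8037, -0.8037, 0.704226)–(0, -0.8037, 1.113)  len=0.9017
  (v9,v0,v1) [-++] → (0.8037, -0.8037, 0)–(1.37714, -0.8037, 0)  len=0.5734
  (v9,v1,v2) [-++] → (1.37714, -0.8037, 0)–(0.8037, -0.8037, 0.704226)  len=0.9082

Chained into 1 loop(s):
  loop 1: 8 segments, perimeter = 6.3740
Total perimeter = 6.374

loops=1 perimeter=6.374


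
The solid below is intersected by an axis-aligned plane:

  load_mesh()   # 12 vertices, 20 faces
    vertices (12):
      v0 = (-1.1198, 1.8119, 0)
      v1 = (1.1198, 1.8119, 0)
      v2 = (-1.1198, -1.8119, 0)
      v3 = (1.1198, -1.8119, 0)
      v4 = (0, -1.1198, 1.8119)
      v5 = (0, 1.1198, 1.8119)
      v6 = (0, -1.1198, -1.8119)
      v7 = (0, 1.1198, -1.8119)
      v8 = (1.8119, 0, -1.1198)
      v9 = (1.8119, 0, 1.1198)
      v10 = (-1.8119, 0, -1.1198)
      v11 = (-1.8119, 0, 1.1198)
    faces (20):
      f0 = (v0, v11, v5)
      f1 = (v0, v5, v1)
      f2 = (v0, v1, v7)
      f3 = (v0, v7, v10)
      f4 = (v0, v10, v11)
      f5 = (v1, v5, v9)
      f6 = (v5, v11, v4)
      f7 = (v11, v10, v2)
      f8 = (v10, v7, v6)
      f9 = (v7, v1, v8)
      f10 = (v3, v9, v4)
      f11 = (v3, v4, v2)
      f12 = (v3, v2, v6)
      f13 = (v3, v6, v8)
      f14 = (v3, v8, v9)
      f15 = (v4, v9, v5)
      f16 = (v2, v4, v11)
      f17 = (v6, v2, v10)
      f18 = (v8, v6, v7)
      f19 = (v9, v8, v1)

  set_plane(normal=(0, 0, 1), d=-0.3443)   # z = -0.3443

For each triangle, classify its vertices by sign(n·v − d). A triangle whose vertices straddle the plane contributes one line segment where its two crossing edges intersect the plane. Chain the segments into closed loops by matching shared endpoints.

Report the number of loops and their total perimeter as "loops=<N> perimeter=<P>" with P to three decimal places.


Straddling triangles (10 of 20):
  (v0,v1,v7) [++-] → (0.907014, 1.68039, -0.3443)–(-0.907014, 1.68039, -0.3443)  len=1.8140
  (v0,v7,v10) [+--] → (-0.907014, 1.68039, -0.3443)–(-1.3326, 1.2548, -0.3443)  len=0.6019
  (v0,v10,v11) [+-+] → (-1.3326, 1.2548, -0.3443)–(-1.8119, 0, -0.3443)  len=1.3432
  (v11,v10,v2) [+-+] → (-1.8119, 0, -0.3443)–(-1.3326, -1.2548, -0.3443)  len=1.3432
  (v7,v1,v8) [-+-] → (0.907014, 1.68039, -0.3443)–(1.3326, 1.2548, -0.3443)  len=0.6019
  (v3,v2,v6) [++-] → (-0.907014, -1.68039, -0.3443)–(0.907014, -1.68039, -0.3443)  len=1.8140
  (v3,v6,v8) [+--] → (0.907014, -1.68039, -0.3443)–(1.3326, -1.2548, -0.3443)  len=0.6019
  (v3,v8,v9) [+-+] → (1.3326, -1.2548, -0.3443)–(1.8119, 0, -0.3443)  len=1.3432
  (v6,v2,v10) [-+-] → (-0.907014, -1.68039, -0.3443)–(-1.3326, -1.2548, -0.3443)  len=0.6019
  (v9,v8,v1) [+-+] → (1.8119, 0, -0.3443)–(1.3326, 1.2548, -0.3443)  len=1.3432

Chained into 1 loop(s):
  loop 1: 10 segments, perimeter = 11.4084
Total perimeter = 11.408

loops=1 perimeter=11.408


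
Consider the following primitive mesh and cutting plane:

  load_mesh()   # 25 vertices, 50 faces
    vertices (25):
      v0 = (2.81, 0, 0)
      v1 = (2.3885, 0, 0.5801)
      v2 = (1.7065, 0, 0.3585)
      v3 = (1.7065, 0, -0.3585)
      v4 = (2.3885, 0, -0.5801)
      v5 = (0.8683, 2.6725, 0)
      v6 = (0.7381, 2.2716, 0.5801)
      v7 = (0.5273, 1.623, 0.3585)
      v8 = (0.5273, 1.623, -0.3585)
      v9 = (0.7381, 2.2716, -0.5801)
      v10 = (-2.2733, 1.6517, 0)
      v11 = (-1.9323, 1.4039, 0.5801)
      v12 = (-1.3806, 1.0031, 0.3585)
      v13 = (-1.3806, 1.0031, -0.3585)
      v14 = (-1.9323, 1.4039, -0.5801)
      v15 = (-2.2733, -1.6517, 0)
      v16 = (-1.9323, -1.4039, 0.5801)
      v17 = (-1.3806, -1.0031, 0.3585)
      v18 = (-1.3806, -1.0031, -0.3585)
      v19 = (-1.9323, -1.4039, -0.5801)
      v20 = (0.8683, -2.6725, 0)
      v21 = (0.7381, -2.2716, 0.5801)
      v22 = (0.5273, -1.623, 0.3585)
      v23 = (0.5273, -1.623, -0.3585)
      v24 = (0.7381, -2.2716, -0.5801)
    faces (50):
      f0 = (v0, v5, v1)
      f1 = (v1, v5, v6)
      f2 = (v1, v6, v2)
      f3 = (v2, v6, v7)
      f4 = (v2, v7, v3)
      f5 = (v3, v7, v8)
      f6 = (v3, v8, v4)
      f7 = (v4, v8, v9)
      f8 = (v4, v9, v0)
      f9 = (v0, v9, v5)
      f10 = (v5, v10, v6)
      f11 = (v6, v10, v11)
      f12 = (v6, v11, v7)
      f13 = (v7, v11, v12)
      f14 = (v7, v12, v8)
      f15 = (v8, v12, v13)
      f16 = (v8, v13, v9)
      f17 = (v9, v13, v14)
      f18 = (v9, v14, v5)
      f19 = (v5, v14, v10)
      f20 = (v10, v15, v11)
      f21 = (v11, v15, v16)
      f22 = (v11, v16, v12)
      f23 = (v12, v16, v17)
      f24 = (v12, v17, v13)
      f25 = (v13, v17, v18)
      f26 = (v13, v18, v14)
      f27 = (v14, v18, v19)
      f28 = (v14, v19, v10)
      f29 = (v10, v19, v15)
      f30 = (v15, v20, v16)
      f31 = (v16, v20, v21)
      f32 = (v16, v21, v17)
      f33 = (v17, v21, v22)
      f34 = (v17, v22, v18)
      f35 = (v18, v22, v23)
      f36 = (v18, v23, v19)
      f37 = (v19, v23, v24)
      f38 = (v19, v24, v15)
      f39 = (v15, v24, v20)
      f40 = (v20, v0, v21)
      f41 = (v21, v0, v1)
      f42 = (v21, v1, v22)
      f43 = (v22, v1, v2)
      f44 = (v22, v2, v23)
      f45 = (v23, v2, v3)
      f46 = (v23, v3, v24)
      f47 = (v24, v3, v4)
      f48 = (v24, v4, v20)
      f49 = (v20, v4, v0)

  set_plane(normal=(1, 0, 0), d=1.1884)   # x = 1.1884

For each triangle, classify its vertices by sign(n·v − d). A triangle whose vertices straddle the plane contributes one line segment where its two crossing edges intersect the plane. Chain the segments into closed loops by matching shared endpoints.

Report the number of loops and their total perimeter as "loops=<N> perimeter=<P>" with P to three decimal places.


loops=2 perimeter=8.574

Straddling triangles (20 of 50):
  (v0,v5,v1) [+-+] → (1.1884, 2.23192, 0)–(1.1884, 2.10977, 0.122148)  len=0.1727
  (v1,v5,v6) [+--] → (1.1884, 2.10977, 0.122148)–(1.1884, 1.65181, 0.5801)  len=0.6476
  (v1,v6,v2) [+-+] → (1.1884, 1.65181, 0.5801)–(1.1884, 1.21532, 0.477057)  len=0.4485
  (v2,v6,v7) [+--] → (1.1884, 1.21532, 0.477057)–(1.1884, 0.71309, 0.3585)  len=0.5160
  (v2,v7,v3) [+-+] → (1.1884, 0.71309, 0.3585)–(1.1884, 0.71309, -0.0434748)  len=0.4020
  (v3,v7,v8) [+--] → (1.1884, 0.71309, -0.0434748)–(1.1884, 0.71309, -0.3585)  len=0.3150
  (v3,v8,v4) [+-+] → (1.1884, 0.71309, -0.3585)–(1.1884, 1.04651, -0.437213)  len=0.3426
  (v4,v8,v9) [+--] → (1.1884, 1.04651, -0.437213)–(1.1884, 1.65181, -0.5801)  len=0.6219
  (v4,v9,v0) [+-+] → (1.1884, 1.65181, -0.5801)–(1.1884, 1.7779, -0.454023)  len=0.1783
  (v0,v9,v5) [+--] → (1.1884, 1.7779, -0.454023)–(1.1884, 2.23192, 0)  len=0.6421
  (v20,v0,v21) [-+-] → (1.1884, -2.23192, 0)–(1.1884, -1.7779, 0.454023)  len=0.6421
  (v21,v0,v1) [-++] → (1.1884, -1.7779, 0.454023)–(1.1884, -1.65181, 0.5801)  len=0.1783
  (v21,v1,v22) [-+-] → (1.1884, -1.65181, 0.5801)–(1.1884, -1.04651, 0.437213)  len=0.6219
  (v22,v1,v2) [-++] → (1.1884, -1.04651, 0.437213)–(1.1884, -0.71309, 0.3585)  len=0.3426
  (v22,v2,v23) [-+-] → (1.1884, -0.71309, 0.3585)–(1.1884, -0.71309, 0.0434748)  len=0.3150
  (v23,v2,v3) [-++] → (1.1884, -0.71309, 0.0434748)–(1.1884, -0.71309, -0.3585)  len=0.4020
  (v23,v3,v24) [-+-] → (1.1884, -0.71309, -0.3585)–(1.1884, -1.21532, -0.477057)  len=0.5160
  (v24,v3,v4) [-++] → (1.1884, -1.21532, -0.477057)–(1.1884, -1.65181, -0.5801)  len=0.4485
  (v24,v4,v20) [-+-] → (1.1884, -1.65181, -0.5801)–(1.1884, -2.10977, -0.122148)  len=0.6476
  (v20,v4,v0) [-++] → (1.1884, -2.10977, -0.122148)–(1.1884, -2.23192, 0)  len=0.1727

Chained into 2 loop(s):
  loop 1: 10 segments, perimeter = 4.2868
  loop 2: 10 segments, perimeter = 4.2868
Total perimeter = 8.574


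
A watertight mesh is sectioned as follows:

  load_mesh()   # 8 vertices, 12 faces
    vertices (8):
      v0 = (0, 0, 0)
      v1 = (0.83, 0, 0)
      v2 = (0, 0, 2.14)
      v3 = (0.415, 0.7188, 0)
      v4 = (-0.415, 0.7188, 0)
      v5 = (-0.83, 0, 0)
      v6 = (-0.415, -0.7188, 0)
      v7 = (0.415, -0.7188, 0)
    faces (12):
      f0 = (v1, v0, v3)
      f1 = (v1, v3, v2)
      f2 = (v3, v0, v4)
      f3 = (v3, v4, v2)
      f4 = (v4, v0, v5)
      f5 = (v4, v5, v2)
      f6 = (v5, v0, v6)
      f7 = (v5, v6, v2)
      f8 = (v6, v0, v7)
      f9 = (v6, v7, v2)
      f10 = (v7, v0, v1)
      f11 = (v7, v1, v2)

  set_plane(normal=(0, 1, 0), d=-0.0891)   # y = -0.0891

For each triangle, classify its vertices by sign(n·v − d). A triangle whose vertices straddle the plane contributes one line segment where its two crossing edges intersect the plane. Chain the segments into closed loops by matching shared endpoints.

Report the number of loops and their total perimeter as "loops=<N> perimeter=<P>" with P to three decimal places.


Straddling triangles (6 of 12):
  (v5,v0,v6) [++-] → (-0.051442, -0.0891, 0)–(-0.778558, -0.0891, 0)  len=0.7271
  (v5,v6,v2) [+-+] → (-0.778558, -0.0891, 0)–(-0.051442, -0.0891, 1.87473)  len=2.0108
  (v6,v0,v7) [-+-] → (-0.051442, -0.0891, 0)–(0.051442, -0.0891, 0)  len=0.1029
  (v6,v7,v2) [--+] → (0.051442, -0.0891, 1.87473)–(-0.051442, -0.0891, 1.87473)  len=0.1029
  (v7,v0,v1) [-++] → (0.051442, -0.0891, 0)–(0.778558, -0.0891, 0)  len=0.7271
  (v7,v1,v2) [-++] → (0.778558, -0.0891, 0)–(0.051442, -0.0891, 1.87473)  len=2.0108

Chained into 1 loop(s):
  loop 1: 6 segments, perimeter = 5.6816
Total perimeter = 5.682

loops=1 perimeter=5.682


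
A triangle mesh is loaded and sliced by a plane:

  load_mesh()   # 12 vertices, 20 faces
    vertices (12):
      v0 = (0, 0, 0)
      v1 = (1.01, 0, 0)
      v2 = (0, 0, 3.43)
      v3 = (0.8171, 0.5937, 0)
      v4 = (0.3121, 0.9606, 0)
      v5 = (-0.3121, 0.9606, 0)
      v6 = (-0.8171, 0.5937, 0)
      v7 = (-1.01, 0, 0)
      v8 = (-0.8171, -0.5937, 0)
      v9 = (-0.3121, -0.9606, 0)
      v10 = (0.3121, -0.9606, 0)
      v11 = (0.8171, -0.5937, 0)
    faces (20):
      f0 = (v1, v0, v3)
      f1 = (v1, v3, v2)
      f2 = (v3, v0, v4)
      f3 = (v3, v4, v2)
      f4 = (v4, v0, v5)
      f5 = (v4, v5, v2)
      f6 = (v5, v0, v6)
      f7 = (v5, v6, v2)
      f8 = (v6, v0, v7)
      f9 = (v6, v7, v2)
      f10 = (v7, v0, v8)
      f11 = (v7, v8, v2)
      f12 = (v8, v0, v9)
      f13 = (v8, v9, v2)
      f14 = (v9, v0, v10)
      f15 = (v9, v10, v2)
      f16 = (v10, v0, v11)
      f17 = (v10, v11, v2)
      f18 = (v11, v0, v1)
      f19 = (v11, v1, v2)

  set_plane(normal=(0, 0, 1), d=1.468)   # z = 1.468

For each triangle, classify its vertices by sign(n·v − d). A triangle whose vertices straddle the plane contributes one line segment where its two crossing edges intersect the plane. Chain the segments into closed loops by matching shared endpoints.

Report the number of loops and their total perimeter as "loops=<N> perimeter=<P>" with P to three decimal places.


Straddling triangles (10 of 20):
  (v1,v3,v2) [--+] → (0.467391, 0.339603, 1.468)–(0.577732, 0, 1.468)  len=0.3571
  (v3,v4,v2) [--+] → (0.178525, 0.549474, 1.468)–(0.467391, 0.339603, 1.468)  len=0.3571
  (v4,v5,v2) [--+] → (-0.178525, 0.549474, 1.468)–(0.178525, 0.549474, 1.468)  len=0.3570
  (v5,v6,v2) [--+] → (-0.467391, 0.339603, 1.468)–(-0.178525, 0.549474, 1.468)  len=0.3571
  (v6,v7,v2) [--+] → (-0.577732, 0, 1.468)–(-0.467391, 0.339603, 1.468)  len=0.3571
  (v7,v8,v2) [--+] → (-0.467391, -0.339603, 1.468)–(-0.577732, 0, 1.468)  len=0.3571
  (v8,v9,v2) [--+] → (-0.178525, -0.549474, 1.468)–(-0.467391, -0.339603, 1.468)  len=0.3571
  (v9,v10,v2) [--+] → (0.178525, -0.549474, 1.468)–(-0.178525, -0.549474, 1.468)  len=0.3570
  (v10,v11,v2) [--+] → (0.467391, -0.339603, 1.468)–(0.178525, -0.549474, 1.468)  len=0.3571
  (v11,v1,v2) [--+] → (0.577732, 0, 1.468)–(0.467391, -0.339603, 1.468)  len=0.3571

Chained into 1 loop(s):
  loop 1: 10 segments, perimeter = 3.5706
Total perimeter = 3.571

loops=1 perimeter=3.571


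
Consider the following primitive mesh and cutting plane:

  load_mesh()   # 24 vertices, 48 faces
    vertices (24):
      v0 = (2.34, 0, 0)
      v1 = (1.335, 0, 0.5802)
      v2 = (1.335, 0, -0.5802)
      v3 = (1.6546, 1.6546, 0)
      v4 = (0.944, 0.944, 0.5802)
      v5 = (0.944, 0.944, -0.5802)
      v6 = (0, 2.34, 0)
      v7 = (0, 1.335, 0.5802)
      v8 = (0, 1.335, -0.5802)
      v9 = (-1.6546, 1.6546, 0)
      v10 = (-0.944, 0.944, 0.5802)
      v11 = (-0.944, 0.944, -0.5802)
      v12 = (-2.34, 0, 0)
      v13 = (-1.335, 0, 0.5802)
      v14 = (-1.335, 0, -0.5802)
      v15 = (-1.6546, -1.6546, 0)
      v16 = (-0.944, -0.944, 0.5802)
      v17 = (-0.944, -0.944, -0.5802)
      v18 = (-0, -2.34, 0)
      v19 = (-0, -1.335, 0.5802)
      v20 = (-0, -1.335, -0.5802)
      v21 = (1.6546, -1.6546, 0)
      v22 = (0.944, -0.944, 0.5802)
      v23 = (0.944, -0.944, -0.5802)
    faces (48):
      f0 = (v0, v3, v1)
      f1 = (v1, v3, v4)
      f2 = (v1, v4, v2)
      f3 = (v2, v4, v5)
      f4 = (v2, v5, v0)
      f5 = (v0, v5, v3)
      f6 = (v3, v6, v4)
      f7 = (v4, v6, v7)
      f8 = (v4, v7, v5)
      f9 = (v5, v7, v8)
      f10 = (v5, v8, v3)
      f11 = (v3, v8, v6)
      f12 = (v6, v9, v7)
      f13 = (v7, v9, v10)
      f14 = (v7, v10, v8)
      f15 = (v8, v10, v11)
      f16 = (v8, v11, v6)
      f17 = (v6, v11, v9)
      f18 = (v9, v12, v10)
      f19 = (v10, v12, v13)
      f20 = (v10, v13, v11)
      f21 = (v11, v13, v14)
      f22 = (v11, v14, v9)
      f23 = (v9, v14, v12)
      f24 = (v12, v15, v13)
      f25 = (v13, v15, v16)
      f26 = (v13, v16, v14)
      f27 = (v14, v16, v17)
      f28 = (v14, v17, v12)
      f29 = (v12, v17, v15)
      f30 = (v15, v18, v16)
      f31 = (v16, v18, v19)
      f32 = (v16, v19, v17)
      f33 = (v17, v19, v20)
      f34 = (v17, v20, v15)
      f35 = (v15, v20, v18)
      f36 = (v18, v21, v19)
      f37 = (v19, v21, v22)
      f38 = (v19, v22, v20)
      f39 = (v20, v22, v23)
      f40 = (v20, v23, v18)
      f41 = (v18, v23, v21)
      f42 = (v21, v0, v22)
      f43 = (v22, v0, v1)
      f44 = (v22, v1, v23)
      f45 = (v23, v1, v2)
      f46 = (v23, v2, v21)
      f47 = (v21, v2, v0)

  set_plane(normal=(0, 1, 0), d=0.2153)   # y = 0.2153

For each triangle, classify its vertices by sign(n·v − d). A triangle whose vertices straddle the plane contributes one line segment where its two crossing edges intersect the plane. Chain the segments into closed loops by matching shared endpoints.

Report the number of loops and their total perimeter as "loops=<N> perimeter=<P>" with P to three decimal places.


Straddling triangles (12 of 48):
  (v0,v3,v1) [-+-] → (2.25081, 0.2153, 0)–(1.37659, 0.2153, 0.504703)  len=1.0095
  (v1,v3,v4) [-++] → (1.37659, 0.2153, 0.504703)–(1.24582, 0.2153, 0.5802)  len=0.1510
  (v1,v4,v2) [-+-] → (1.24582, 0.2153, 0.5802)–(1.24582, 0.2153, -0.315545)  len=0.8957
  (v2,v4,v5) [-++] → (1.24582, 0.2153, -0.315545)–(1.24582, 0.2153, -0.5802)  len=0.2647
  (v2,v5,v0) [-+-] → (1.24582, 0.2153, -0.5802)–(2.02161, 0.2153, -0.132327)  len=0.8958
  (v0,v5,v3) [-++] → (2.02161, 0.2153, -0.132327)–(2.25081, 0.2153, 0)  len=0.2647
  (v9,v12,v10) [+-+] → (-2.25081, 0.2153, 0)–(-2.02161, 0.2153, 0.132327)  len=0.2647
  (v10,v12,v13) [+--] → (-2.02161, 0.2153, 0.132327)–(-1.24582, 0.2153, 0.5802)  len=0.8958
  (v10,v13,v11) [+-+] → (-1.24582, 0.2153, 0.5802)–(-1.24582, 0.2153, 0.315545)  len=0.2647
  (v11,v13,v14) [+--] → (-1.24582, 0.2153, 0.315545)–(-1.24582, 0.2153, -0.5802)  len=0.8957
  (v11,v14,v9) [+-+] → (-1.24582, 0.2153, -0.5802)–(-1.37659, 0.2153, -0.504703)  len=0.1510
  (v9,v14,v12) [+--] → (-1.37659, 0.2153, -0.504703)–(-2.25081, 0.2153, 0)  len=1.0095

Chained into 2 loop(s):
  loop 1: 6 segments, perimeter = 3.4813
  loop 2: 6 segments, perimeter = 3.4813
Total perimeter = 6.963

loops=2 perimeter=6.963
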